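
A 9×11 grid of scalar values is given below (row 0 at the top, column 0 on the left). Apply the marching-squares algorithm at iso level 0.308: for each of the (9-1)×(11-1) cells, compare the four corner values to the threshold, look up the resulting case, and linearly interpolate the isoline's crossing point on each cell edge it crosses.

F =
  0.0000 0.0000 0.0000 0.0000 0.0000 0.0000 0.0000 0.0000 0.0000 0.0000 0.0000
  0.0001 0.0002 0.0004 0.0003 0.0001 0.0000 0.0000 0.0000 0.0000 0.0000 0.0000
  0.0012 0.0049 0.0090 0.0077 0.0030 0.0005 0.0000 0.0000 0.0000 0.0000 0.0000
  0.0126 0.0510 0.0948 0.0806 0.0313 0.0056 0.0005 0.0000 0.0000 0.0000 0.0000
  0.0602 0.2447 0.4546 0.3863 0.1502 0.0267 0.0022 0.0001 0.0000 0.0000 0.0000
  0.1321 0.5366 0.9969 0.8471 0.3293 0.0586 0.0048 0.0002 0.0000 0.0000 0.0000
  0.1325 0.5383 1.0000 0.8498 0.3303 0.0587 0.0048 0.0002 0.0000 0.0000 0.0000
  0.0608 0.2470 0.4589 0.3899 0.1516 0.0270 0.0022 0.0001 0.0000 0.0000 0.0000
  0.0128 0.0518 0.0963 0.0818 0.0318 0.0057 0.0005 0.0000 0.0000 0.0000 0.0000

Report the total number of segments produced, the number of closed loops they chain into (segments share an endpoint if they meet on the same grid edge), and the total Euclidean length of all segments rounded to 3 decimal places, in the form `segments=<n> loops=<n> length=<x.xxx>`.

segments=16 loops=1 length=11.668

cell (3,1): code 0100 → (3.593,2.000)–(4.000,1.302)
cell (3,2): code 1100 → (3.744,3.000)–(3.593,2.000)
cell (3,3): code 1000 → (4.000,3.332)–(3.744,3.000)
cell (4,0): code 0100 → (4.217,1.000)–(5.000,0.435)
cell (4,1): code 1110 → (4.000,1.302)–(4.217,1.000)
cell (4,3): code 1101 → (4.881,4.000)–(4.000,3.332)
cell (4,4): code 1000 → (5.000,4.079)–(4.881,4.000)
cell (5,0): code 0110 → (5.000,0.435)–(6.000,0.432)
cell (5,4): code 1001 → (6.000,4.082)–(5.000,4.079)
cell (6,0): code 0010 → (6.000,0.432)–(6.791,1.000)
cell (6,1): code 0111 → (6.791,1.000)–(7.000,1.288)
cell (6,3): code 1011 → (7.000,3.344)–(6.125,4.000)
cell (6,4): code 0001 → (6.125,4.000)–(6.000,4.082)
cell (7,1): code 0010 → (7.000,1.288)–(7.416,2.000)
cell (7,2): code 0011 → (7.416,2.000)–(7.266,3.000)
cell (7,3): code 0001 → (7.266,3.000)–(7.000,3.344)
total: 16 segments, chained into 1 closed loop(s), length Σ = 11.667772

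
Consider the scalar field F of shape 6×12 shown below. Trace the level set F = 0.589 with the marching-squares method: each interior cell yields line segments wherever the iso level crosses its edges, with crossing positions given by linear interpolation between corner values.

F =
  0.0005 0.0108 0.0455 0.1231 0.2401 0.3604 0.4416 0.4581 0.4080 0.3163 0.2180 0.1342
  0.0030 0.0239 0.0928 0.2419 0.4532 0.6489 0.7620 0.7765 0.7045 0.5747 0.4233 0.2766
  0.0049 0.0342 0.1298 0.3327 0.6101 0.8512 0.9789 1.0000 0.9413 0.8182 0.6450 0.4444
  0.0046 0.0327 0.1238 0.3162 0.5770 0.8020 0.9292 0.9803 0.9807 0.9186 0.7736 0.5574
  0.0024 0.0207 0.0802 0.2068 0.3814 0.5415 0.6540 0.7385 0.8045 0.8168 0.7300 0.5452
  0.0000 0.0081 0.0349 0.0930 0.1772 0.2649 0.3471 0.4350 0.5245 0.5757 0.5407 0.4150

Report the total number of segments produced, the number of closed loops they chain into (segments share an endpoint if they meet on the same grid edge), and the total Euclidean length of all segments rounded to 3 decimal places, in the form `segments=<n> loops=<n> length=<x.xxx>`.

segments=22 loops=1 length=18.065

cell (0,4): code 0100 → (0.792,5.000)–(1.000,4.694)
cell (0,5): code 1100 → (0.460,6.000)–(0.792,5.000)
cell (0,6): code 1100 → (0.411,7.000)–(0.460,6.000)
cell (0,7): code 1100 → (0.610,8.000)–(0.411,7.000)
cell (0,8): code 1000 → (1.000,8.890)–(0.610,8.000)
cell (1,3): code 0100 → (1.866,4.000)–(2.000,3.924)
cell (1,4): code 1110 → (1.000,4.694)–(1.866,4.000)
cell (1,8): code 1101 → (1.059,9.000)–(1.000,8.890)
cell (1,9): code 1100 → (1.747,10.000)–(1.059,9.000)
cell (1,10): code 1000 → (2.000,10.279)–(1.747,10.000)
cell (2,3): code 0010 → (2.000,3.924)–(2.637,4.000)
cell (2,4): code 0111 → (2.637,4.000)–(3.000,4.053)
cell (2,10): code 1001 → (3.000,10.854)–(2.000,10.279)
cell (3,4): code 0010 → (3.000,4.053)–(3.818,5.000)
cell (3,5): code 0111 → (3.818,5.000)–(4.000,5.422)
cell (3,10): code 1001 → (4.000,10.763)–(3.000,10.854)
cell (4,5): code 0010 → (4.000,5.422)–(4.212,6.000)
cell (4,6): code 0011 → (4.212,6.000)–(4.493,7.000)
cell (4,7): code 0011 → (4.493,7.000)–(4.770,8.000)
cell (4,8): code 0011 → (4.770,8.000)–(4.945,9.000)
cell (4,9): code 0011 → (4.945,9.000)–(4.745,10.000)
cell (4,10): code 0001 → (4.745,10.000)–(4.000,10.763)
total: 22 segments, chained into 1 closed loop(s), length Σ = 18.064977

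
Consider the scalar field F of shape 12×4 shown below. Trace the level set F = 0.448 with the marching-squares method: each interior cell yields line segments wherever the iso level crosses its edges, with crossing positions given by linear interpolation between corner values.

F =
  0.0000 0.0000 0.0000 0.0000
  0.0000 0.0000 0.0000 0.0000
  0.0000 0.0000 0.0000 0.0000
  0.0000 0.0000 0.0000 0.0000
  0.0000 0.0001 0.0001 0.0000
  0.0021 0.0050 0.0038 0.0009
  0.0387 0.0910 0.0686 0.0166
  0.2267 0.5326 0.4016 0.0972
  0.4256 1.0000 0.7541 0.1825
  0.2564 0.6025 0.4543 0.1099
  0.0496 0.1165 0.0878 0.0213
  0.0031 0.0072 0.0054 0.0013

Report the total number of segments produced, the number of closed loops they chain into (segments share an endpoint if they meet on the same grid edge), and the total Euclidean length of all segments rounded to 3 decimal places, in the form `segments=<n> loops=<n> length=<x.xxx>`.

segments=10 loops=1 length=7.488

cell (6,0): code 0100 → (6.808,1.000)–(7.000,0.723)
cell (6,1): code 1000 → (7.000,1.646)–(6.808,1.000)
cell (7,0): code 0110 → (7.000,0.723)–(8.000,0.039)
cell (7,1): code 1101 → (7.132,2.000)–(7.000,1.646)
cell (7,2): code 1000 → (8.000,2.536)–(7.132,2.000)
cell (8,0): code 0110 → (8.000,0.039)–(9.000,0.554)
cell (8,2): code 1001 → (9.000,2.018)–(8.000,2.536)
cell (9,0): code 0010 → (9.000,0.554)–(9.318,1.000)
cell (9,1): code 0011 → (9.318,1.000)–(9.017,2.000)
cell (9,2): code 0001 → (9.017,2.000)–(9.000,2.018)
total: 10 segments, chained into 1 closed loop(s), length Σ = 7.487781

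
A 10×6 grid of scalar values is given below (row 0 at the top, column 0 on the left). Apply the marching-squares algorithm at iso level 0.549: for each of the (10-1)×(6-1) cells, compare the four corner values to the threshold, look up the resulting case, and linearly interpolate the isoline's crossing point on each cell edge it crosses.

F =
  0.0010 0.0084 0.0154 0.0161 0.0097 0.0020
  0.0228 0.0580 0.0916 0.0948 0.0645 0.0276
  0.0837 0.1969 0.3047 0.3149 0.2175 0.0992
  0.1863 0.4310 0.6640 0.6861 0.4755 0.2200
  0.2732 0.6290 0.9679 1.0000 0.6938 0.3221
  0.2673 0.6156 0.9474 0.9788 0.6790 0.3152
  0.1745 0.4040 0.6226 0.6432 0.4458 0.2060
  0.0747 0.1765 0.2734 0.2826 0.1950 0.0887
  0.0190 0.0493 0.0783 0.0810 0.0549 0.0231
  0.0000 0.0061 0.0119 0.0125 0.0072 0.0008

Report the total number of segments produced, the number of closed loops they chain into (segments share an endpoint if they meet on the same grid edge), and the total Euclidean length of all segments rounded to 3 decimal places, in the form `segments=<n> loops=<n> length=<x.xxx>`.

segments=16 loops=1 length=11.449

cell (2,1): code 0100 → (2.680,2.000)–(3.000,1.506)
cell (2,2): code 1100 → (2.631,3.000)–(2.680,2.000)
cell (2,3): code 1000 → (3.000,3.651)–(2.631,3.000)
cell (3,0): code 0100 → (3.596,1.000)–(4.000,0.775)
cell (3,1): code 1110 → (3.000,1.506)–(3.596,1.000)
cell (3,3): code 1101 → (3.337,4.000)–(3.000,3.651)
cell (3,4): code 1000 → (4.000,4.390)–(3.337,4.000)
cell (4,0): code 0110 → (4.000,0.775)–(5.000,0.809)
cell (4,4): code 1001 → (5.000,4.357)–(4.000,4.390)
cell (5,0): code 0010 → (5.000,0.809)–(5.315,1.000)
cell (5,1): code 0111 → (5.315,1.000)–(6.000,1.663)
cell (5,3): code 1011 → (6.000,3.477)–(5.557,4.000)
cell (5,4): code 0001 → (5.557,4.000)–(5.000,4.357)
cell (6,1): code 0010 → (6.000,1.663)–(6.211,2.000)
cell (6,2): code 0011 → (6.211,2.000)–(6.261,3.000)
cell (6,3): code 0001 → (6.261,3.000)–(6.000,3.477)
total: 16 segments, chained into 1 closed loop(s), length Σ = 11.449286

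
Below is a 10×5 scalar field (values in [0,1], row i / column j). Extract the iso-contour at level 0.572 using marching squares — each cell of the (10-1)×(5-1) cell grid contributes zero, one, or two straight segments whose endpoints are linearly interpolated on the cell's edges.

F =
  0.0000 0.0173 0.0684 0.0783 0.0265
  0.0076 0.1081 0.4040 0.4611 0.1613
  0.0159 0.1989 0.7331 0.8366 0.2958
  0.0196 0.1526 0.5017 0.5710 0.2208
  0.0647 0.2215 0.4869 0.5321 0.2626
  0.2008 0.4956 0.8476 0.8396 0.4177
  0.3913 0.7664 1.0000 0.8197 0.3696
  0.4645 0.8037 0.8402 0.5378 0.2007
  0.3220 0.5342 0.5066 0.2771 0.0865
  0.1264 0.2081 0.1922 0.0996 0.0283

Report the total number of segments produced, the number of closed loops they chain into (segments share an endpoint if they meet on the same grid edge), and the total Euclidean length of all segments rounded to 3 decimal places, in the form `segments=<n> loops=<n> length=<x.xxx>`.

cell (1,1): code 0100 → (1.510,2.000)–(2.000,1.698)
cell (1,2): code 1100 → (1.295,3.000)–(1.510,2.000)
cell (1,3): code 1000 → (2.000,3.489)–(1.295,3.000)
cell (2,1): code 0010 → (2.000,1.698)–(2.696,2.000)
cell (2,2): code 0011 → (2.696,2.000)–(2.996,3.000)
cell (2,3): code 0001 → (2.996,3.000)–(2.000,3.489)
cell (4,1): code 0100 → (4.236,2.000)–(5.000,1.217)
cell (4,2): code 1100 → (4.130,3.000)–(4.236,2.000)
cell (4,3): code 1000 → (5.000,3.634)–(4.130,3.000)
cell (5,0): code 0100 → (5.282,1.000)–(6.000,0.482)
cell (5,1): code 1110 → (5.000,1.217)–(5.282,1.000)
cell (5,3): code 1001 → (6.000,3.550)–(5.000,3.634)
cell (6,0): code 0110 → (6.000,0.482)–(7.000,0.317)
cell (6,2): code 1011 → (7.000,2.887)–(6.879,3.000)
cell (6,3): code 0001 → (6.879,3.000)–(6.000,3.550)
cell (7,0): code 0010 → (7.000,0.317)–(7.860,1.000)
cell (7,1): code 0011 → (7.860,1.000)–(7.804,2.000)
cell (7,2): code 0001 → (7.804,2.000)–(7.000,2.887)
total: 18 segments, chained into 2 closed loop(s), length Σ = 16.302517

segments=18 loops=2 length=16.303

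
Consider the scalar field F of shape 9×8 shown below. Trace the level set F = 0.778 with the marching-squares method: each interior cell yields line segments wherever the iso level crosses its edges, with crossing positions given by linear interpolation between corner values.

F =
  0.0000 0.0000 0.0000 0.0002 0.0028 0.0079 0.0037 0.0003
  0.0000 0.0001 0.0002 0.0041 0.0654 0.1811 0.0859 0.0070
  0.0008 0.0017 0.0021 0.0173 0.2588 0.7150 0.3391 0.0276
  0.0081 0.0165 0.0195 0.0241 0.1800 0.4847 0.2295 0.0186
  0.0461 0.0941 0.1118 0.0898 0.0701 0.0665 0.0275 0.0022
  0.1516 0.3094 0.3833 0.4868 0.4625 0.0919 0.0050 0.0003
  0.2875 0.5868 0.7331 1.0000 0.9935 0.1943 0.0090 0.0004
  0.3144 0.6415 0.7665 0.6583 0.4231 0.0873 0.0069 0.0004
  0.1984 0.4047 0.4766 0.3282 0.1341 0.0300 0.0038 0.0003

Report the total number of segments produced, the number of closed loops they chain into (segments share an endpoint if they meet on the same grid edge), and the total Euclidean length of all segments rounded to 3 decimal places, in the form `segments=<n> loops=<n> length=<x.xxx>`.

cell (5,2): code 0100 → (5.567,3.000)–(6.000,2.168)
cell (5,3): code 1100 → (5.594,4.000)–(5.567,3.000)
cell (5,4): code 1000 → (6.000,4.270)–(5.594,4.000)
cell (6,2): code 0010 → (6.000,2.168)–(6.650,3.000)
cell (6,3): code 0011 → (6.650,3.000)–(6.378,4.000)
cell (6,4): code 0001 → (6.378,4.000)–(6.000,4.270)
total: 6 segments, chained into 1 closed loop(s), length Σ = 4.981041

segments=6 loops=1 length=4.981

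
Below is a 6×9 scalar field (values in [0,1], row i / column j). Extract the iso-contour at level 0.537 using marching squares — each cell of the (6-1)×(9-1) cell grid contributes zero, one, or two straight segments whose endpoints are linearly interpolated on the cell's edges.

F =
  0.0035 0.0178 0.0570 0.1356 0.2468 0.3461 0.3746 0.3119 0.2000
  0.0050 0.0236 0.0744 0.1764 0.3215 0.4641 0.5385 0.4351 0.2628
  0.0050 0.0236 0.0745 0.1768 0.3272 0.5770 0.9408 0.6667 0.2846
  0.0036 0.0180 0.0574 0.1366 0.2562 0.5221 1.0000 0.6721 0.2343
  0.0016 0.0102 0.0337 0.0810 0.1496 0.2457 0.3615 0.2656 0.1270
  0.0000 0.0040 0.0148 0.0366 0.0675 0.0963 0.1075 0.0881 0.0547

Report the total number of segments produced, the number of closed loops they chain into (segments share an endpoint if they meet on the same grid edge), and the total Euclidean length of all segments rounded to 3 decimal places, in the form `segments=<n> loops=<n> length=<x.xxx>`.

cell (0,5): code 0100 → (0.991,6.000)–(1.000,5.980)
cell (0,6): code 1000 → (1.000,6.015)–(0.991,6.000)
cell (1,4): code 0100 → (1.646,5.000)–(2.000,4.840)
cell (1,5): code 1110 → (1.000,5.980)–(1.646,5.000)
cell (1,6): code 1101 → (1.440,7.000)–(1.000,6.015)
cell (1,7): code 1000 → (2.000,7.339)–(1.440,7.000)
cell (2,4): code 0010 → (2.000,4.840)–(2.729,5.000)
cell (2,5): code 0111 → (2.729,5.000)–(3.000,5.031)
cell (2,7): code 1001 → (3.000,7.309)–(2.000,7.339)
cell (3,5): code 0010 → (3.000,5.031)–(3.725,6.000)
cell (3,6): code 0011 → (3.725,6.000)–(3.332,7.000)
cell (3,7): code 0001 → (3.332,7.000)–(3.000,7.309)
total: 12 segments, chained into 1 closed loop(s), length Σ = 8.093355

segments=12 loops=1 length=8.093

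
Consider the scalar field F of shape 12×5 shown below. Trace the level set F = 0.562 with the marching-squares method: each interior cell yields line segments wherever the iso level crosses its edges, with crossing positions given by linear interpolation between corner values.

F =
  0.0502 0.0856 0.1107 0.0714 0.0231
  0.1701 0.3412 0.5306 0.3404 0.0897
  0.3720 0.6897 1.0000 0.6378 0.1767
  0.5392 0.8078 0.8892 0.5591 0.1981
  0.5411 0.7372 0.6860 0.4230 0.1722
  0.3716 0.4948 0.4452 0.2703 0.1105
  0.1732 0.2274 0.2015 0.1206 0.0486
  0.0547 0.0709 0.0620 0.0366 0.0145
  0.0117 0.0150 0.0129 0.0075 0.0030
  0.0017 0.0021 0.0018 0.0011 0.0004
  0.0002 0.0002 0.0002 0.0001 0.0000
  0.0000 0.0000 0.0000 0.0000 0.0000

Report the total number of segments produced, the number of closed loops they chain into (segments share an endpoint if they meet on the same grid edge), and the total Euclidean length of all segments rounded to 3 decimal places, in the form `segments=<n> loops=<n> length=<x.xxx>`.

segments=12 loops=1 length=10.340

cell (1,0): code 0100 → (1.634,1.000)–(2.000,0.598)
cell (1,1): code 1100 → (1.067,2.000)–(1.634,1.000)
cell (1,2): code 1100 → (1.745,3.000)–(1.067,2.000)
cell (1,3): code 1000 → (2.000,3.164)–(1.745,3.000)
cell (2,0): code 0110 → (2.000,0.598)–(3.000,0.085)
cell (2,2): code 1011 → (3.000,2.991)–(2.963,3.000)
cell (2,3): code 0001 → (2.963,3.000)–(2.000,3.164)
cell (3,0): code 0110 → (3.000,0.085)–(4.000,0.107)
cell (3,2): code 1001 → (4.000,2.471)–(3.000,2.991)
cell (4,0): code 0010 → (4.000,0.107)–(4.723,1.000)
cell (4,1): code 0011 → (4.723,1.000)–(4.515,2.000)
cell (4,2): code 0001 → (4.515,2.000)–(4.000,2.471)
total: 12 segments, chained into 1 closed loop(s), length Σ = 10.339810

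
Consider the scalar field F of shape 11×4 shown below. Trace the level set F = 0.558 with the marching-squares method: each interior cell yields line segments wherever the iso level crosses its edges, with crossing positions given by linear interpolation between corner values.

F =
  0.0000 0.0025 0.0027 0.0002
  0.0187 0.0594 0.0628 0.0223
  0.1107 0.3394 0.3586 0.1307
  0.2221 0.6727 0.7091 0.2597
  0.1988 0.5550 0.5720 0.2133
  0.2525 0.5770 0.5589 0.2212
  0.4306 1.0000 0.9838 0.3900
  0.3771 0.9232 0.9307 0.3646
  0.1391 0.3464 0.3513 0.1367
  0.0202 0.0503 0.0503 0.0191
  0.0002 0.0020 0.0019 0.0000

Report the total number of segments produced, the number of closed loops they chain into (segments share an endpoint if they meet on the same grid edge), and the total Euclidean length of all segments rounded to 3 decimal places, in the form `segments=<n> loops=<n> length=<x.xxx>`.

cell (2,0): code 0100 → (2.656,1.000)–(3.000,0.745)
cell (2,1): code 1100 → (2.569,2.000)–(2.656,1.000)
cell (2,2): code 1000 → (3.000,2.336)–(2.569,2.000)
cell (3,0): code 0010 → (3.000,0.745)–(3.975,1.000)
cell (3,1): code 0111 → (3.975,1.000)–(4.000,1.176)
cell (3,2): code 1001 → (4.000,2.039)–(3.000,2.336)
cell (4,0): code 0100 → (4.136,1.000)–(5.000,0.941)
cell (4,1): code 1110 → (4.000,1.176)–(4.136,1.000)
cell (4,2): code 1001 → (5.000,2.003)–(4.000,2.039)
cell (5,0): code 0110 → (5.000,0.941)–(6.000,0.224)
cell (5,2): code 1001 → (6.000,2.717)–(5.000,2.003)
cell (6,0): code 0110 → (6.000,0.224)–(7.000,0.331)
cell (6,2): code 1001 → (7.000,2.658)–(6.000,2.717)
cell (7,0): code 0010 → (7.000,0.331)–(7.633,1.000)
cell (7,1): code 0011 → (7.633,1.000)–(7.643,2.000)
cell (7,2): code 0001 → (7.643,2.000)–(7.000,2.658)
total: 16 segments, chained into 1 closed loop(s), length Σ = 13.605338

segments=16 loops=1 length=13.605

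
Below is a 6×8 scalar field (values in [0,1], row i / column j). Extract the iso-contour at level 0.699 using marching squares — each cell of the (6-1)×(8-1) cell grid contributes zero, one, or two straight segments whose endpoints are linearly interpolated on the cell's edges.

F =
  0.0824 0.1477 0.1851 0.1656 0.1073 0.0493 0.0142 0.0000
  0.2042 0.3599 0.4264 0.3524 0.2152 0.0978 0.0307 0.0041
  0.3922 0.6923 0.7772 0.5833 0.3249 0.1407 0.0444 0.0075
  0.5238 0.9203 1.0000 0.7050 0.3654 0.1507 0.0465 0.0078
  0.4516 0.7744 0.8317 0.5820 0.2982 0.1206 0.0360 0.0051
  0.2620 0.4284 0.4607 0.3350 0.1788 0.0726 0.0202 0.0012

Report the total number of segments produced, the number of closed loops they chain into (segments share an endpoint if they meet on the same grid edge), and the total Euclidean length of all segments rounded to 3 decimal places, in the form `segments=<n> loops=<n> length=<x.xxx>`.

cell (1,1): code 0100 → (1.777,2.000)–(2.000,1.079)
cell (1,2): code 1000 → (2.000,2.403)–(1.777,2.000)
cell (2,0): code 0100 → (2.029,1.000)–(3.000,0.442)
cell (2,1): code 1110 → (2.000,1.079)–(2.029,1.000)
cell (2,2): code 1101 → (2.951,3.000)–(2.000,2.403)
cell (2,3): code 1000 → (3.000,3.018)–(2.951,3.000)
cell (3,0): code 0110 → (3.000,0.442)–(4.000,0.766)
cell (3,2): code 1011 → (4.000,2.531)–(3.049,3.000)
cell (3,3): code 0001 → (3.049,3.000)–(3.000,3.018)
cell (4,0): code 0010 → (4.000,0.766)–(4.218,1.000)
cell (4,1): code 0011 → (4.218,1.000)–(4.358,2.000)
cell (4,2): code 0001 → (4.358,2.000)–(4.000,2.531)
total: 12 segments, chained into 1 closed loop(s), length Σ = 7.920512

segments=12 loops=1 length=7.921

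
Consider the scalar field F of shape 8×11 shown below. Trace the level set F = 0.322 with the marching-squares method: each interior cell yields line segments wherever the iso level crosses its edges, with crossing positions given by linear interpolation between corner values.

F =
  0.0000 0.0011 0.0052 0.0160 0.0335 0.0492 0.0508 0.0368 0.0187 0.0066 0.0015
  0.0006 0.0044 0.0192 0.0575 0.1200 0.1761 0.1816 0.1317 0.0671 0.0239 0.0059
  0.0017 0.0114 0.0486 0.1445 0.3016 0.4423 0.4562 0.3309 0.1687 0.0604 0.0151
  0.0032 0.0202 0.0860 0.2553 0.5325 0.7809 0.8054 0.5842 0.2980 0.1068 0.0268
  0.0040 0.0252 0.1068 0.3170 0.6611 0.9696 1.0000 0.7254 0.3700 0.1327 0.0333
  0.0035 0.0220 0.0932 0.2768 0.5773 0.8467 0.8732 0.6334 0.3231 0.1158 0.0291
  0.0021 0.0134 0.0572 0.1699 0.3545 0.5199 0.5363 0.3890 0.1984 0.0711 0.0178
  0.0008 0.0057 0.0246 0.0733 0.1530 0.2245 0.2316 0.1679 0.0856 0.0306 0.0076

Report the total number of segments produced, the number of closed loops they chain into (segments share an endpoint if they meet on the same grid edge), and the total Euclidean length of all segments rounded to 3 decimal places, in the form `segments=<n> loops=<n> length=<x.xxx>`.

cell (1,4): code 0100 → (1.548,5.000)–(2.000,4.145)
cell (1,5): code 1100 → (1.511,6.000)–(1.548,5.000)
cell (1,6): code 1100 → (1.955,7.000)–(1.511,6.000)
cell (1,7): code 1000 → (2.000,7.055)–(1.955,7.000)
cell (2,3): code 0100 → (2.088,4.000)–(3.000,3.241)
cell (2,4): code 1110 → (2.000,4.145)–(2.088,4.000)
cell (2,7): code 1001 → (3.000,7.916)–(2.000,7.055)
cell (3,3): code 0110 → (3.000,3.241)–(4.000,3.015)
cell (3,7): code 1101 → (3.333,8.000)–(3.000,7.916)
cell (3,8): code 1000 → (4.000,8.202)–(3.333,8.000)
cell (4,3): code 0110 → (4.000,3.015)–(5.000,3.150)
cell (4,8): code 1001 → (5.000,8.005)–(4.000,8.202)
cell (5,3): code 0110 → (5.000,3.150)–(6.000,3.824)
cell (5,7): code 1011 → (6.000,7.352)–(5.009,8.000)
cell (5,8): code 0001 → (5.009,8.000)–(5.000,8.005)
cell (6,3): code 0010 → (6.000,3.824)–(6.161,4.000)
cell (6,4): code 0011 → (6.161,4.000)–(6.670,5.000)
cell (6,5): code 0011 → (6.670,5.000)–(6.703,6.000)
cell (6,6): code 0011 → (6.703,6.000)–(6.303,7.000)
cell (6,7): code 0001 → (6.303,7.000)–(6.000,7.352)
total: 20 segments, chained into 1 closed loop(s), length Σ = 16.205699

segments=20 loops=1 length=16.206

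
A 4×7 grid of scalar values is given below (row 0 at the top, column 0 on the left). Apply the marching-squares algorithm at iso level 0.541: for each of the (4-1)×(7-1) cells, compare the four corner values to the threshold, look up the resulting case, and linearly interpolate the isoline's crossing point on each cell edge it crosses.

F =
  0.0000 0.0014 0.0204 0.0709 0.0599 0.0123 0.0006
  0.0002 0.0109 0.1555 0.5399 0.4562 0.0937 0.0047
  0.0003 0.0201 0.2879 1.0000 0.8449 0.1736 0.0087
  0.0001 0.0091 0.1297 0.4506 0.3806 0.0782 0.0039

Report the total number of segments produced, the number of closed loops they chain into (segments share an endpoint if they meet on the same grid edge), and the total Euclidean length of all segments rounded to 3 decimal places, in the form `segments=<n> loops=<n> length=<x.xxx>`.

segments=6 loops=1 length=5.981

cell (1,2): code 0100 → (1.002,3.000)–(2.000,2.355)
cell (1,3): code 1100 → (1.218,4.000)–(1.002,3.000)
cell (1,4): code 1000 → (2.000,4.453)–(1.218,4.000)
cell (2,2): code 0010 → (2.000,2.355)–(2.835,3.000)
cell (2,3): code 0011 → (2.835,3.000)–(2.655,4.000)
cell (2,4): code 0001 → (2.655,4.000)–(2.000,4.453)
total: 6 segments, chained into 1 closed loop(s), length Σ = 5.981463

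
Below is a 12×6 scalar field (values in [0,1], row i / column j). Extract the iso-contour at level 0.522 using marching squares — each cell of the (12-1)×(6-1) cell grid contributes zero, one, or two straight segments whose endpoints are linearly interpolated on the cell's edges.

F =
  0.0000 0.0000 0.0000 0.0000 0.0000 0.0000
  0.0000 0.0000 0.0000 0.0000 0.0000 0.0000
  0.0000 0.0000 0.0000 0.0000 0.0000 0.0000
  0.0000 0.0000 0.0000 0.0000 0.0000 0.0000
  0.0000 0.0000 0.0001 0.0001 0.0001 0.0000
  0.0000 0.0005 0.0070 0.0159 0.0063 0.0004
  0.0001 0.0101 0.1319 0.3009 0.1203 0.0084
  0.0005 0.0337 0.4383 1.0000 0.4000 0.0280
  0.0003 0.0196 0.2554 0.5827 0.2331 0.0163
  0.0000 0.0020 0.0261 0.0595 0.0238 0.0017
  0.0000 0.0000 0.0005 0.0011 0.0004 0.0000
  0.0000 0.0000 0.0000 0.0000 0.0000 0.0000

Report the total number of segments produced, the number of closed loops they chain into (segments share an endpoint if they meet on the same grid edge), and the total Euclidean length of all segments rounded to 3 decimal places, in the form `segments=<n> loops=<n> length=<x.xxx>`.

cell (6,2): code 0100 → (6.316,3.000)–(7.000,2.149)
cell (6,3): code 1000 → (7.000,3.797)–(6.316,3.000)
cell (7,2): code 0110 → (7.000,2.149)–(8.000,2.815)
cell (7,3): code 1001 → (8.000,3.174)–(7.000,3.797)
cell (8,2): code 0010 → (8.000,2.815)–(8.116,3.000)
cell (8,3): code 0001 → (8.116,3.000)–(8.000,3.174)
total: 6 segments, chained into 1 closed loop(s), length Σ = 4.948491

segments=6 loops=1 length=4.948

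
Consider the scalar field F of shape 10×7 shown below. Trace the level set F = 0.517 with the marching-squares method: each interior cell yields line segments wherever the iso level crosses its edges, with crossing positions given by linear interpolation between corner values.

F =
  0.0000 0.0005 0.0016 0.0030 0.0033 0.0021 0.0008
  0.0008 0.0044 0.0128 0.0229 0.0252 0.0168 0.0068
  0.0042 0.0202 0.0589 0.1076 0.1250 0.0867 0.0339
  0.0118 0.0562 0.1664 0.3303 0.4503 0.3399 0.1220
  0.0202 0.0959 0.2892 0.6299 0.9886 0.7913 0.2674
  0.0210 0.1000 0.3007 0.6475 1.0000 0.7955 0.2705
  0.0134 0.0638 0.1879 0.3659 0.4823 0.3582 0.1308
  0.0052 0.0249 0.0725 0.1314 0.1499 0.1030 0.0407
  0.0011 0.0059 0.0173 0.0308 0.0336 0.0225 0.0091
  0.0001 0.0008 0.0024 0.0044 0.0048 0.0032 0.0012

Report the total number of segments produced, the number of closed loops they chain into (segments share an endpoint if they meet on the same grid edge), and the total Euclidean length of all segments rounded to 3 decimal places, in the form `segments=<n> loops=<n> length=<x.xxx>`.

cell (3,2): code 0100 → (3.623,3.000)–(4.000,2.669)
cell (3,3): code 1100 → (3.124,4.000)–(3.623,3.000)
cell (3,4): code 1100 → (3.392,5.000)–(3.124,4.000)
cell (3,5): code 1000 → (4.000,5.524)–(3.392,5.000)
cell (4,2): code 0110 → (4.000,2.669)–(5.000,2.624)
cell (4,5): code 1001 → (5.000,5.530)–(4.000,5.524)
cell (5,2): code 0010 → (5.000,2.624)–(5.463,3.000)
cell (5,3): code 0011 → (5.463,3.000)–(5.933,4.000)
cell (5,4): code 0011 → (5.933,4.000)–(5.637,5.000)
cell (5,5): code 0001 → (5.637,5.000)–(5.000,5.530)
total: 10 segments, chained into 1 closed loop(s), length Σ = 9.031544

segments=10 loops=1 length=9.032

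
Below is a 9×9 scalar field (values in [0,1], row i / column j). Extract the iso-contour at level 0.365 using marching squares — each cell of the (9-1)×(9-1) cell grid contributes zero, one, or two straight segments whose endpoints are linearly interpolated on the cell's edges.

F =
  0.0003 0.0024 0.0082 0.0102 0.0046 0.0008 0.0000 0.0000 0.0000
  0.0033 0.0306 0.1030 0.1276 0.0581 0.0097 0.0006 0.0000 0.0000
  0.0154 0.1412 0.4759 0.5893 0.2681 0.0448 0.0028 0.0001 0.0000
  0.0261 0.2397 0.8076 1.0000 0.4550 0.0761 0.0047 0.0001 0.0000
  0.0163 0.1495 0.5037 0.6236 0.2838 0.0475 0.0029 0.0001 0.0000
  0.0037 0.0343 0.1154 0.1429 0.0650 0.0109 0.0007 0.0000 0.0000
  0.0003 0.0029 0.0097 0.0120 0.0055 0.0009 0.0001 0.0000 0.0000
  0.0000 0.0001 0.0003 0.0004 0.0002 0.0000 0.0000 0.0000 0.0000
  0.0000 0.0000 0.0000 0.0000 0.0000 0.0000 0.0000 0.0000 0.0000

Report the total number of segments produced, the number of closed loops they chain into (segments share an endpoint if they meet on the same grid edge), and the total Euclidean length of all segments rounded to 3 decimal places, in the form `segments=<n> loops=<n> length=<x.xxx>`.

cell (1,1): code 0100 → (1.703,2.000)–(2.000,1.669)
cell (1,2): code 1100 → (1.514,3.000)–(1.703,2.000)
cell (1,3): code 1000 → (2.000,3.698)–(1.514,3.000)
cell (2,1): code 0110 → (2.000,1.669)–(3.000,1.221)
cell (2,3): code 1101 → (2.518,4.000)–(2.000,3.698)
cell (2,4): code 1000 → (3.000,4.238)–(2.518,4.000)
cell (3,1): code 0110 → (3.000,1.221)–(4.000,1.608)
cell (3,3): code 1011 → (4.000,3.761)–(3.526,4.000)
cell (3,4): code 0001 → (3.526,4.000)–(3.000,4.238)
cell (4,1): code 0010 → (4.000,1.608)–(4.357,2.000)
cell (4,2): code 0011 → (4.357,2.000)–(4.538,3.000)
cell (4,3): code 0001 → (4.538,3.000)–(4.000,3.761)
total: 12 segments, chained into 1 closed loop(s), length Σ = 9.204804

segments=12 loops=1 length=9.205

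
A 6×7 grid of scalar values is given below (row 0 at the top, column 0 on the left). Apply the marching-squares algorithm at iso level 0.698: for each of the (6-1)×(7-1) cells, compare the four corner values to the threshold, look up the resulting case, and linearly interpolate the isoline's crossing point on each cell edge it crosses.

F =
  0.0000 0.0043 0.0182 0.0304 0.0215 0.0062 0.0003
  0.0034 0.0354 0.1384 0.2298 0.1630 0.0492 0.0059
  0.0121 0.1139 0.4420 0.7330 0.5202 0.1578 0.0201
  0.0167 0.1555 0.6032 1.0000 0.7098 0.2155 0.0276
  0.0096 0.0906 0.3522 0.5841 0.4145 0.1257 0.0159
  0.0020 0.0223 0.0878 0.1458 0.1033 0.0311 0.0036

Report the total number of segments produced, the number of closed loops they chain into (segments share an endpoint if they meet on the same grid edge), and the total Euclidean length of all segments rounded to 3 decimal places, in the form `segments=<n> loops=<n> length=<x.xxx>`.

segments=8 loops=1 length=5.139

cell (1,2): code 0100 → (1.930,3.000)–(2.000,2.880)
cell (1,3): code 1000 → (2.000,3.164)–(1.930,3.000)
cell (2,2): code 0110 → (2.000,2.880)–(3.000,2.239)
cell (2,3): code 1101 → (2.938,4.000)–(2.000,3.164)
cell (2,4): code 1000 → (3.000,4.024)–(2.938,4.000)
cell (3,2): code 0010 → (3.000,2.239)–(3.726,3.000)
cell (3,3): code 0011 → (3.726,3.000)–(3.040,4.000)
cell (3,4): code 0001 → (3.040,4.000)–(3.000,4.024)
total: 8 segments, chained into 1 closed loop(s), length Σ = 5.139110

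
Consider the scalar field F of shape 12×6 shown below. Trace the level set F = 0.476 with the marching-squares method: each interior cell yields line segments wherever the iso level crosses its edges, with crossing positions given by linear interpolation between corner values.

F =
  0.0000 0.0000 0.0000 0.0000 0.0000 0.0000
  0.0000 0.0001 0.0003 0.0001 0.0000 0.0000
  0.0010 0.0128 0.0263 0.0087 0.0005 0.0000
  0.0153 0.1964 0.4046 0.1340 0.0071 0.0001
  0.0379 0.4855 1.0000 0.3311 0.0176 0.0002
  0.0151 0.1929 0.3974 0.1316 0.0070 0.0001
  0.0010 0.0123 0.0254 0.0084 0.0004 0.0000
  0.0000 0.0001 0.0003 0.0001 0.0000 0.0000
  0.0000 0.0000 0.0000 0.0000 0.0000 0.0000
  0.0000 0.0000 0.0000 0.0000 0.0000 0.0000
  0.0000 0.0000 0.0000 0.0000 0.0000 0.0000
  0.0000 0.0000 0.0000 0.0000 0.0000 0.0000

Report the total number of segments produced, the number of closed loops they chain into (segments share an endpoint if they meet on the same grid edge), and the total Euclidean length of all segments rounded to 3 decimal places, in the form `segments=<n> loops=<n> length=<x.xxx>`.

segments=6 loops=1 length=5.041

cell (3,0): code 0100 → (3.967,1.000)–(4.000,0.979)
cell (3,1): code 1100 → (3.120,2.000)–(3.967,1.000)
cell (3,2): code 1000 → (4.000,2.783)–(3.120,2.000)
cell (4,0): code 0010 → (4.000,0.979)–(4.032,1.000)
cell (4,1): code 0011 → (4.032,1.000)–(4.870,2.000)
cell (4,2): code 0001 → (4.870,2.000)–(4.000,2.783)
total: 6 segments, chained into 1 closed loop(s), length Σ = 5.041292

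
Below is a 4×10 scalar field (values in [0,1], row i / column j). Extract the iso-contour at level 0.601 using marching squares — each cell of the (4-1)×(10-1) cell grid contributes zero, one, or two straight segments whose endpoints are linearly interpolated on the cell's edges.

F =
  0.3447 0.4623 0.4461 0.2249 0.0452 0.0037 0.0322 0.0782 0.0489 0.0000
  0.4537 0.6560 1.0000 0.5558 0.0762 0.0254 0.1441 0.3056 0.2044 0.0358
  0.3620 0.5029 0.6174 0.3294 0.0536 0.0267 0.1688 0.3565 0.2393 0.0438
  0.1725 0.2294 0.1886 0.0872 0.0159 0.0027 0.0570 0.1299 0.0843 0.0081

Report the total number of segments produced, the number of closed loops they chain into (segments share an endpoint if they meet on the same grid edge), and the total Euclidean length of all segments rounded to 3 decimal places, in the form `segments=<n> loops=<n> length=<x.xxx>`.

cell (0,0): code 0100 → (0.716,1.000)–(1.000,0.728)
cell (0,1): code 1100 → (0.280,2.000)–(0.716,1.000)
cell (0,2): code 1000 → (1.000,2.898)–(0.280,2.000)
cell (1,0): code 0010 → (1.000,0.728)–(1.359,1.000)
cell (1,1): code 0111 → (1.359,1.000)–(2.000,1.857)
cell (1,2): code 1001 → (2.000,2.057)–(1.000,2.898)
cell (2,1): code 0010 → (2.000,1.857)–(2.038,2.000)
cell (2,2): code 0001 → (2.038,2.000)–(2.000,2.057)
total: 8 segments, chained into 1 closed loop(s), length Σ = 5.679661

segments=8 loops=1 length=5.680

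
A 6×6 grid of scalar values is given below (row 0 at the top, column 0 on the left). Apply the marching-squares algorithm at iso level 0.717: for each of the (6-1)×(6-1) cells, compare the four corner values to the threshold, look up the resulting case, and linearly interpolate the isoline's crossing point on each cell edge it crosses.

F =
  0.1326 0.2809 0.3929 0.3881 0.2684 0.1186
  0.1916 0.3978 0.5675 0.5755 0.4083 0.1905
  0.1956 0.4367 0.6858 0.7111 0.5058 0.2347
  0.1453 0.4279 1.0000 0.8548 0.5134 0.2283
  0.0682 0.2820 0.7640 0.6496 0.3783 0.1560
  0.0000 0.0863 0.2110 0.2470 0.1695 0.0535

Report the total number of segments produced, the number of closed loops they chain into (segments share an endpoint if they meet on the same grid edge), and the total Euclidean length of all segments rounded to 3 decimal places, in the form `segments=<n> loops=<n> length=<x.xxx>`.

segments=8 loops=1 length=6.153

cell (2,1): code 0100 → (2.099,2.000)–(3.000,1.505)
cell (2,2): code 1100 → (2.041,3.000)–(2.099,2.000)
cell (2,3): code 1000 → (3.000,3.404)–(2.041,3.000)
cell (3,1): code 0110 → (3.000,1.505)–(4.000,1.902)
cell (3,2): code 1011 → (4.000,2.411)–(3.672,3.000)
cell (3,3): code 0001 → (3.672,3.000)–(3.000,3.404)
cell (4,1): code 0010 → (4.000,1.902)–(4.085,2.000)
cell (4,2): code 0001 → (4.085,2.000)–(4.000,2.411)
total: 8 segments, chained into 1 closed loop(s), length Σ = 6.152633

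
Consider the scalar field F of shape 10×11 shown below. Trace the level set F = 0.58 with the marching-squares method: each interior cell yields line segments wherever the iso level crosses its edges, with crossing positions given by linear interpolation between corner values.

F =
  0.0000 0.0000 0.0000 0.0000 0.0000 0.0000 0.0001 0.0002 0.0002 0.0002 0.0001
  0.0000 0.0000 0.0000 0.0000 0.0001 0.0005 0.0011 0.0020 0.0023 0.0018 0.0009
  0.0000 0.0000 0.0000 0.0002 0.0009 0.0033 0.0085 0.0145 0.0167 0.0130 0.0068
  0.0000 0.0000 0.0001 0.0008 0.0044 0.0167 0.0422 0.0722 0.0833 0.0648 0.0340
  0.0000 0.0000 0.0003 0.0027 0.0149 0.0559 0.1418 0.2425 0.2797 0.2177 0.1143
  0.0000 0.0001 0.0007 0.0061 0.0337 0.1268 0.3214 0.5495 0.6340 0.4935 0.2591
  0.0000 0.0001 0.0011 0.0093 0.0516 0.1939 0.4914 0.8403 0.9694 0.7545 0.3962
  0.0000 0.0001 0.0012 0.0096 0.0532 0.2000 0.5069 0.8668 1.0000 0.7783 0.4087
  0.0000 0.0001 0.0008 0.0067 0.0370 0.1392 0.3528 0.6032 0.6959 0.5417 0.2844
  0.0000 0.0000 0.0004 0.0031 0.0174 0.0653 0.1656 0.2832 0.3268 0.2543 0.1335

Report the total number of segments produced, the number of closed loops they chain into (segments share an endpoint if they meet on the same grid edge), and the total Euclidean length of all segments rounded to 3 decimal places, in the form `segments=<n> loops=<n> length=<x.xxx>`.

cell (4,7): code 0100 → (4.848,8.000)–(5.000,7.361)
cell (4,8): code 1000 → (5.000,8.384)–(4.848,8.000)
cell (5,6): code 0100 → (5.105,7.000)–(6.000,6.254)
cell (5,7): code 1110 → (5.000,7.361)–(5.105,7.000)
cell (5,8): code 1101 → (5.331,9.000)–(5.000,8.384)
cell (5,9): code 1000 → (6.000,9.487)–(5.331,9.000)
cell (6,6): code 0110 → (6.000,6.254)–(7.000,6.203)
cell (6,9): code 1001 → (7.000,9.537)–(6.000,9.487)
cell (7,6): code 0110 → (7.000,6.203)–(8.000,6.907)
cell (7,8): code 1011 → (8.000,8.752)–(7.838,9.000)
cell (7,9): code 0001 → (7.838,9.000)–(7.000,9.537)
cell (8,6): code 0010 → (8.000,6.907)–(8.072,7.000)
cell (8,7): code 0011 → (8.072,7.000)–(8.314,8.000)
cell (8,8): code 0001 → (8.314,8.000)–(8.000,8.752)
total: 14 segments, chained into 1 closed loop(s), length Σ = 10.616123

segments=14 loops=1 length=10.616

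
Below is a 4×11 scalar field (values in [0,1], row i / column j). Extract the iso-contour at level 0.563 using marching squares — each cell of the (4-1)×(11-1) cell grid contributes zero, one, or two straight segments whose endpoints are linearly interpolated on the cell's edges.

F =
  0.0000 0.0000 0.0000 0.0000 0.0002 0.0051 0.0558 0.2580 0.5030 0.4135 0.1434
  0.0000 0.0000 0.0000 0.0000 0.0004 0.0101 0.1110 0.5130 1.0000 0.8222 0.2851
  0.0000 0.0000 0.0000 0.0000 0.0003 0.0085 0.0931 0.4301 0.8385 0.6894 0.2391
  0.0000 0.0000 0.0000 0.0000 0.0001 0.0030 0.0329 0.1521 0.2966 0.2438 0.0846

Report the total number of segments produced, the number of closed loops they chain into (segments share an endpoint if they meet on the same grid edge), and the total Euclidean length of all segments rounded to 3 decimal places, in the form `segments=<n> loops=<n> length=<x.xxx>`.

cell (0,7): code 0100 → (0.121,8.000)–(1.000,7.103)
cell (0,8): code 1100 → (0.366,9.000)–(0.121,8.000)
cell (0,9): code 1000 → (1.000,9.483)–(0.366,9.000)
cell (1,7): code 0110 → (1.000,7.103)–(2.000,7.325)
cell (1,9): code 1001 → (2.000,9.281)–(1.000,9.483)
cell (2,7): code 0010 → (2.000,7.325)–(2.508,8.000)
cell (2,8): code 0011 → (2.508,8.000)–(2.284,9.000)
cell (2,9): code 0001 → (2.284,9.000)–(2.000,9.281)
total: 8 segments, chained into 1 closed loop(s), length Σ = 7.396250

segments=8 loops=1 length=7.396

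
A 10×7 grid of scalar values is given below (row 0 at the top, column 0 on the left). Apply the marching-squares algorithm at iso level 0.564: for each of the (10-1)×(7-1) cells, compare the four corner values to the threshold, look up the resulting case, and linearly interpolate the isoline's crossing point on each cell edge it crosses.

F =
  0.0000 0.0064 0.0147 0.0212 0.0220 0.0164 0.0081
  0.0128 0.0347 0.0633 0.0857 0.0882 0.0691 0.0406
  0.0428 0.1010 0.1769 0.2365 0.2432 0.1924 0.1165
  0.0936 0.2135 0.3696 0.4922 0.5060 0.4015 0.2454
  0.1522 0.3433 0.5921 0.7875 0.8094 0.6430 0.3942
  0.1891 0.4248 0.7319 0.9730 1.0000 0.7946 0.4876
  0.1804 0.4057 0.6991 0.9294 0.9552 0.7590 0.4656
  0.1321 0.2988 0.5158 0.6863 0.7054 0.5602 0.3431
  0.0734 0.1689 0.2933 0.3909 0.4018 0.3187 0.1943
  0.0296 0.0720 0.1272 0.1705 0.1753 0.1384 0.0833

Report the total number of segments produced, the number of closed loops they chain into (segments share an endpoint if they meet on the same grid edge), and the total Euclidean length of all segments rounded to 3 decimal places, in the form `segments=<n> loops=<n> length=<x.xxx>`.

cell (3,1): code 0100 → (3.874,2.000)–(4.000,1.887)
cell (3,2): code 1100 → (3.243,3.000)–(3.874,2.000)
cell (3,3): code 1100 → (3.191,4.000)–(3.243,3.000)
cell (3,4): code 1100 → (3.673,5.000)–(3.191,4.000)
cell (3,5): code 1000 → (4.000,5.318)–(3.673,5.000)
cell (4,1): code 0110 → (4.000,1.887)–(5.000,1.453)
cell (4,5): code 1001 → (5.000,5.751)–(4.000,5.318)
cell (5,1): code 0110 → (5.000,1.453)–(6.000,1.540)
cell (5,5): code 1001 → (6.000,5.665)–(5.000,5.751)
cell (6,1): code 0010 → (6.000,1.540)–(6.737,2.000)
cell (6,2): code 0111 → (6.737,2.000)–(7.000,2.283)
cell (6,4): code 1011 → (7.000,4.974)–(6.981,5.000)
cell (6,5): code 0001 → (6.981,5.000)–(6.000,5.665)
cell (7,2): code 0010 → (7.000,2.283)–(7.414,3.000)
cell (7,3): code 0011 → (7.414,3.000)–(7.466,4.000)
cell (7,4): code 0001 → (7.466,4.000)–(7.000,4.974)
total: 16 segments, chained into 1 closed loop(s), length Σ = 13.487707

segments=16 loops=1 length=13.488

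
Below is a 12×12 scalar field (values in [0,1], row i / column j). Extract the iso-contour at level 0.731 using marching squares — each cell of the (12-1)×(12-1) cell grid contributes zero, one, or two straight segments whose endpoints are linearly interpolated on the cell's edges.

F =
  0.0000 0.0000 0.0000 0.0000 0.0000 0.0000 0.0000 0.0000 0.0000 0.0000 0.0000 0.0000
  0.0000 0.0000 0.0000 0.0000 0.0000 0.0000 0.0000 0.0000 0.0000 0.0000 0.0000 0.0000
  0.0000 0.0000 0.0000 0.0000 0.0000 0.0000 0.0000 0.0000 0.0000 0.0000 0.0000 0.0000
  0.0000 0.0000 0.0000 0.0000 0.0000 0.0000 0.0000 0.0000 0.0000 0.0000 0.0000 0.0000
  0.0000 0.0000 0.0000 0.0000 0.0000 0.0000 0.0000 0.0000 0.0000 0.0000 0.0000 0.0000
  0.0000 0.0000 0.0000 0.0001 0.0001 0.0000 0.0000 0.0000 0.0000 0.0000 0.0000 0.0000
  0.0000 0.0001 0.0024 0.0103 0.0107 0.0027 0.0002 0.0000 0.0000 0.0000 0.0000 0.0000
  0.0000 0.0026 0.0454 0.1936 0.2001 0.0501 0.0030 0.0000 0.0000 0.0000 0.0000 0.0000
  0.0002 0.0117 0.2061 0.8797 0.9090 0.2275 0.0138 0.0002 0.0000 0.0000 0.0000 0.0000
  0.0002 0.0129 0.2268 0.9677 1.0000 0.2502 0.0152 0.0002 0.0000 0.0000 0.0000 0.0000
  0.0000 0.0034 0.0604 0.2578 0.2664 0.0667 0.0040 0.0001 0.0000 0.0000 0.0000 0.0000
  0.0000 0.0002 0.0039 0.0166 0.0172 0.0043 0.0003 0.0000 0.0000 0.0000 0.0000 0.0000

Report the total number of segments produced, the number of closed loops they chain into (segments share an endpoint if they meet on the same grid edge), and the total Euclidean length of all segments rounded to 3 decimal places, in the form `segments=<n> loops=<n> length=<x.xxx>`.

cell (7,2): code 0100 → (7.783,3.000)–(8.000,2.779)
cell (7,3): code 1100 → (7.749,4.000)–(7.783,3.000)
cell (7,4): code 1000 → (8.000,4.261)–(7.749,4.000)
cell (8,2): code 0110 → (8.000,2.779)–(9.000,2.681)
cell (8,4): code 1001 → (9.000,4.359)–(8.000,4.261)
cell (9,2): code 0010 → (9.000,2.681)–(9.333,3.000)
cell (9,3): code 0011 → (9.333,3.000)–(9.367,4.000)
cell (9,4): code 0001 → (9.367,4.000)–(9.000,4.359)
total: 8 segments, chained into 1 closed loop(s), length Σ = 5.657201

segments=8 loops=1 length=5.657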